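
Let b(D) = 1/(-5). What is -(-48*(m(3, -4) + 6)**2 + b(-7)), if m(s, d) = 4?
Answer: 24001/5 ≈ 4800.2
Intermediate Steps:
b(D) = -1/5 (b(D) = 1*(-1/5) = -1/5)
-(-48*(m(3, -4) + 6)**2 + b(-7)) = -(-48*(4 + 6)**2 - 1/5) = -(-48*10**2 - 1/5) = -(-48*100 - 1/5) = -(-4800 - 1/5) = -1*(-24001/5) = 24001/5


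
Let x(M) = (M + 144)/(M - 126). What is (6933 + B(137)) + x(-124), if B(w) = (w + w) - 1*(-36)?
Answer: 181073/25 ≈ 7242.9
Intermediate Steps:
B(w) = 36 + 2*w (B(w) = 2*w + 36 = 36 + 2*w)
x(M) = (144 + M)/(-126 + M)
(6933 + B(137)) + x(-124) = (6933 + (36 + 2*137)) + (144 - 124)/(-126 - 124) = (6933 + (36 + 274)) + 20/(-250) = (6933 + 310) - 1/250*20 = 7243 - 2/25 = 181073/25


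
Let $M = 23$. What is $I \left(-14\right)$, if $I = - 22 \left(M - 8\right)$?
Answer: $4620$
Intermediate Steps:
$I = -330$ ($I = - 22 \left(23 - 8\right) = \left(-22\right) 15 = -330$)
$I \left(-14\right) = \left(-330\right) \left(-14\right) = 4620$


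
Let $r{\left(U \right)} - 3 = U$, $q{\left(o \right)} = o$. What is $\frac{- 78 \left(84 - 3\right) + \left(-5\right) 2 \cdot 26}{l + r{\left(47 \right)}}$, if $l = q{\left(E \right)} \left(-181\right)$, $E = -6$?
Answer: $- \frac{3289}{568} \approx -5.7905$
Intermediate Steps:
$r{\left(U \right)} = 3 + U$
$l = 1086$ ($l = \left(-6\right) \left(-181\right) = 1086$)
$\frac{- 78 \left(84 - 3\right) + \left(-5\right) 2 \cdot 26}{l + r{\left(47 \right)}} = \frac{- 78 \left(84 - 3\right) + \left(-5\right) 2 \cdot 26}{1086 + \left(3 + 47\right)} = \frac{\left(-78\right) 81 - 260}{1086 + 50} = \frac{-6318 - 260}{1136} = \left(-6578\right) \frac{1}{1136} = - \frac{3289}{568}$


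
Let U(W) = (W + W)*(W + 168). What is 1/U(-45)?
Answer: -1/11070 ≈ -9.0334e-5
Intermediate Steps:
U(W) = 2*W*(168 + W) (U(W) = (2*W)*(168 + W) = 2*W*(168 + W))
1/U(-45) = 1/(2*(-45)*(168 - 45)) = 1/(2*(-45)*123) = 1/(-11070) = -1/11070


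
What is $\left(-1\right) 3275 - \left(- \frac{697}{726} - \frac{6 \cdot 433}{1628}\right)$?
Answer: $- \frac{43952197}{13431} \approx -3272.4$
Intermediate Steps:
$\left(-1\right) 3275 - \left(- \frac{697}{726} - \frac{6 \cdot 433}{1628}\right) = -3275 + \left(2598 \cdot \frac{1}{1628} - - \frac{697}{726}\right) = -3275 + \left(\frac{1299}{814} + \frac{697}{726}\right) = -3275 + \frac{34328}{13431} = - \frac{43952197}{13431}$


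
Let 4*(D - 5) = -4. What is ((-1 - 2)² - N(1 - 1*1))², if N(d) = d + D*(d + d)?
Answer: 81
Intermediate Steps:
D = 4 (D = 5 + (¼)*(-4) = 5 - 1 = 4)
N(d) = 9*d (N(d) = d + 4*(d + d) = d + 4*(2*d) = d + 8*d = 9*d)
((-1 - 2)² - N(1 - 1*1))² = ((-1 - 2)² - 9*(1 - 1*1))² = ((-3)² - 9*(1 - 1))² = (9 - 9*0)² = (9 - 1*0)² = (9 + 0)² = 9² = 81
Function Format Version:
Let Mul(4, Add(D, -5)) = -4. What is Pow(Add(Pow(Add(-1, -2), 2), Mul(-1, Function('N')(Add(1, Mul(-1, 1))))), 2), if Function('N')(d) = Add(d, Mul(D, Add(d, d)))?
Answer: 81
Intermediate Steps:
D = 4 (D = Add(5, Mul(Rational(1, 4), -4)) = Add(5, -1) = 4)
Function('N')(d) = Mul(9, d) (Function('N')(d) = Add(d, Mul(4, Add(d, d))) = Add(d, Mul(4, Mul(2, d))) = Add(d, Mul(8, d)) = Mul(9, d))
Pow(Add(Pow(Add(-1, -2), 2), Mul(-1, Function('N')(Add(1, Mul(-1, 1))))), 2) = Pow(Add(Pow(Add(-1, -2), 2), Mul(-1, Mul(9, Add(1, Mul(-1, 1))))), 2) = Pow(Add(Pow(-3, 2), Mul(-1, Mul(9, Add(1, -1)))), 2) = Pow(Add(9, Mul(-1, Mul(9, 0))), 2) = Pow(Add(9, Mul(-1, 0)), 2) = Pow(Add(9, 0), 2) = Pow(9, 2) = 81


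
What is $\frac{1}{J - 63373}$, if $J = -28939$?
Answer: $- \frac{1}{92312} \approx -1.0833 \cdot 10^{-5}$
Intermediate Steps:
$\frac{1}{J - 63373} = \frac{1}{-28939 - 63373} = \frac{1}{-92312} = - \frac{1}{92312}$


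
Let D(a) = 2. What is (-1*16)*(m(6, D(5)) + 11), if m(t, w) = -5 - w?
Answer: -64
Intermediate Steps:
(-1*16)*(m(6, D(5)) + 11) = (-1*16)*((-5 - 1*2) + 11) = -16*((-5 - 2) + 11) = -16*(-7 + 11) = -16*4 = -64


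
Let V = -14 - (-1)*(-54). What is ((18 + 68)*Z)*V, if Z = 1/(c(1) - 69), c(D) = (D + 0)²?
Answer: 86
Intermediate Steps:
c(D) = D²
V = -68 (V = -14 - 1*54 = -14 - 54 = -68)
Z = -1/68 (Z = 1/(1² - 69) = 1/(1 - 69) = 1/(-68) = -1/68 ≈ -0.014706)
((18 + 68)*Z)*V = ((18 + 68)*(-1/68))*(-68) = (86*(-1/68))*(-68) = -43/34*(-68) = 86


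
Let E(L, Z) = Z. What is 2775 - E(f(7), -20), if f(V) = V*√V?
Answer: 2795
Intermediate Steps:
f(V) = V^(3/2)
2775 - E(f(7), -20) = 2775 - 1*(-20) = 2775 + 20 = 2795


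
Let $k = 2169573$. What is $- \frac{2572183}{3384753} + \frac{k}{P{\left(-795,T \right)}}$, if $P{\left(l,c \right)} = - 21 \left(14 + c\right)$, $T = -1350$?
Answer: $\frac{346252550201}{4522030008} \approx 76.57$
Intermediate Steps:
$P{\left(l,c \right)} = -294 - 21 c$
$- \frac{2572183}{3384753} + \frac{k}{P{\left(-795,T \right)}} = - \frac{2572183}{3384753} + \frac{2169573}{-294 - -28350} = \left(-2572183\right) \frac{1}{3384753} + \frac{2169573}{-294 + 28350} = - \frac{2572183}{3384753} + \frac{2169573}{28056} = - \frac{2572183}{3384753} + 2169573 \cdot \frac{1}{28056} = - \frac{2572183}{3384753} + \frac{103313}{1336} = \frac{346252550201}{4522030008}$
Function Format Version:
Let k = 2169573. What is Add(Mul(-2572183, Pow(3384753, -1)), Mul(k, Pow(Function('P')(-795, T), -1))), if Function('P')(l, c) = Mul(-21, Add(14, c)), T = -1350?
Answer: Rational(346252550201, 4522030008) ≈ 76.570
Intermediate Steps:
Function('P')(l, c) = Add(-294, Mul(-21, c))
Add(Mul(-2572183, Pow(3384753, -1)), Mul(k, Pow(Function('P')(-795, T), -1))) = Add(Mul(-2572183, Pow(3384753, -1)), Mul(2169573, Pow(Add(-294, Mul(-21, -1350)), -1))) = Add(Mul(-2572183, Rational(1, 3384753)), Mul(2169573, Pow(Add(-294, 28350), -1))) = Add(Rational(-2572183, 3384753), Mul(2169573, Pow(28056, -1))) = Add(Rational(-2572183, 3384753), Mul(2169573, Rational(1, 28056))) = Add(Rational(-2572183, 3384753), Rational(103313, 1336)) = Rational(346252550201, 4522030008)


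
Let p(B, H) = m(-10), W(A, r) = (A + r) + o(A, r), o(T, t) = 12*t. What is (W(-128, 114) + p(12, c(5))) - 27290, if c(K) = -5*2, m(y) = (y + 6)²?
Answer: -25920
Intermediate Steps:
m(y) = (6 + y)²
W(A, r) = A + 13*r (W(A, r) = (A + r) + 12*r = A + 13*r)
c(K) = -10
p(B, H) = 16 (p(B, H) = (6 - 10)² = (-4)² = 16)
(W(-128, 114) + p(12, c(5))) - 27290 = ((-128 + 13*114) + 16) - 27290 = ((-128 + 1482) + 16) - 27290 = (1354 + 16) - 27290 = 1370 - 27290 = -25920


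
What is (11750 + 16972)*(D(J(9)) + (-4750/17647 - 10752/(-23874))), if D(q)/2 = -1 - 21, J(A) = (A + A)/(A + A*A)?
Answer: -88373084588556/70217413 ≈ -1.2586e+6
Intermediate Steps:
J(A) = 2*A/(A + A**2) (J(A) = (2*A)/(A + A**2) = 2*A/(A + A**2))
D(q) = -44 (D(q) = 2*(-1 - 21) = 2*(-22) = -44)
(11750 + 16972)*(D(J(9)) + (-4750/17647 - 10752/(-23874))) = (11750 + 16972)*(-44 + (-4750/17647 - 10752/(-23874))) = 28722*(-44 + (-4750*1/17647 - 10752*(-1/23874))) = 28722*(-44 + (-4750/17647 + 1792/3979)) = 28722*(-44 + 12723174/70217413) = 28722*(-3076842998/70217413) = -88373084588556/70217413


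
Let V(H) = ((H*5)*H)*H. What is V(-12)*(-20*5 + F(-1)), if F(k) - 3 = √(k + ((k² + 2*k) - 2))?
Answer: 838080 - 17280*I ≈ 8.3808e+5 - 17280.0*I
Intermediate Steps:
V(H) = 5*H³ (V(H) = ((5*H)*H)*H = (5*H²)*H = 5*H³)
F(k) = 3 + √(-2 + k² + 3*k) (F(k) = 3 + √(k + ((k² + 2*k) - 2)) = 3 + √(k + (-2 + k² + 2*k)) = 3 + √(-2 + k² + 3*k))
V(-12)*(-20*5 + F(-1)) = (5*(-12)³)*(-20*5 + (3 + √(-2 + (-1)² + 3*(-1)))) = (5*(-1728))*(-100 + (3 + √(-2 + 1 - 3))) = -8640*(-100 + (3 + √(-4))) = -8640*(-100 + (3 + 2*I)) = -8640*(-97 + 2*I) = 838080 - 17280*I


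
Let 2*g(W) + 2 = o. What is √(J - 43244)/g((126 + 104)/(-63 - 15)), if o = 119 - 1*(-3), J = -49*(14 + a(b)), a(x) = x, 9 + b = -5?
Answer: I*√10811/30 ≈ 3.4659*I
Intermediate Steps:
b = -14 (b = -9 - 5 = -14)
J = 0 (J = -49*(14 - 14) = -49*0 = 0)
o = 122 (o = 119 + 3 = 122)
g(W) = 60 (g(W) = -1 + (½)*122 = -1 + 61 = 60)
√(J - 43244)/g((126 + 104)/(-63 - 15)) = √(0 - 43244)/60 = √(-43244)*(1/60) = (2*I*√10811)*(1/60) = I*√10811/30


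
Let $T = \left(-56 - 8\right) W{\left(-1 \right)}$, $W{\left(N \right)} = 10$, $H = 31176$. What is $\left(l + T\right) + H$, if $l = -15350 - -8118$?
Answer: $23304$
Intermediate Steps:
$l = -7232$ ($l = -15350 + 8118 = -7232$)
$T = -640$ ($T = \left(-56 - 8\right) 10 = \left(-64\right) 10 = -640$)
$\left(l + T\right) + H = \left(-7232 - 640\right) + 31176 = -7872 + 31176 = 23304$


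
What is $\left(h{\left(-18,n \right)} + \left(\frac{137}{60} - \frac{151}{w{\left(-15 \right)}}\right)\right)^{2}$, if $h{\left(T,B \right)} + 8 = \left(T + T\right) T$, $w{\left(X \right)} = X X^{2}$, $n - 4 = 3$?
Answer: $\frac{75193680902041}{182250000} \approx 4.1259 \cdot 10^{5}$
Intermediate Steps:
$n = 7$ ($n = 4 + 3 = 7$)
$w{\left(X \right)} = X^{3}$
$h{\left(T,B \right)} = -8 + 2 T^{2}$ ($h{\left(T,B \right)} = -8 + \left(T + T\right) T = -8 + 2 T T = -8 + 2 T^{2}$)
$\left(h{\left(-18,n \right)} + \left(\frac{137}{60} - \frac{151}{w{\left(-15 \right)}}\right)\right)^{2} = \left(\left(-8 + 2 \left(-18\right)^{2}\right) + \left(\frac{137}{60} - \frac{151}{\left(-15\right)^{3}}\right)\right)^{2} = \left(\left(-8 + 2 \cdot 324\right) + \left(137 \cdot \frac{1}{60} - \frac{151}{-3375}\right)\right)^{2} = \left(\left(-8 + 648\right) + \left(\frac{137}{60} - - \frac{151}{3375}\right)\right)^{2} = \left(640 + \left(\frac{137}{60} + \frac{151}{3375}\right)\right)^{2} = \left(640 + \frac{31429}{13500}\right)^{2} = \left(\frac{8671429}{13500}\right)^{2} = \frac{75193680902041}{182250000}$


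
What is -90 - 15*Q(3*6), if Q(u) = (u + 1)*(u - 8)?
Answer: -2940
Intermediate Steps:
Q(u) = (1 + u)*(-8 + u)
-90 - 15*Q(3*6) = -90 - 15*(-8 + (3*6)² - 21*6) = -90 - 15*(-8 + 18² - 7*18) = -90 - 15*(-8 + 324 - 126) = -90 - 15*190 = -90 - 2850 = -2940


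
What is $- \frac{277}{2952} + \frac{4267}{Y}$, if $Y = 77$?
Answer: $\frac{12574855}{227304} \approx 55.322$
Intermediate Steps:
$- \frac{277}{2952} + \frac{4267}{Y} = - \frac{277}{2952} + \frac{4267}{77} = \frac{12574855}{227304}$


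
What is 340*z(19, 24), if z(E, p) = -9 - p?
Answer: -11220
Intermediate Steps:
340*z(19, 24) = 340*(-9 - 1*24) = 340*(-9 - 24) = 340*(-33) = -11220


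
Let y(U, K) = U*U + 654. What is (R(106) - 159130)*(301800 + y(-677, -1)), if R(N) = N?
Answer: -120982755792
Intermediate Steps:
y(U, K) = 654 + U² (y(U, K) = U² + 654 = 654 + U²)
(R(106) - 159130)*(301800 + y(-677, -1)) = (106 - 159130)*(301800 + (654 + (-677)²)) = -159024*(301800 + (654 + 458329)) = -159024*(301800 + 458983) = -159024*760783 = -120982755792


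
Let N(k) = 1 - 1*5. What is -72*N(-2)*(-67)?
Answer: -19296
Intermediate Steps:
N(k) = -4 (N(k) = 1 - 5 = -4)
-72*N(-2)*(-67) = -72*(-4)*(-67) = 288*(-67) = -19296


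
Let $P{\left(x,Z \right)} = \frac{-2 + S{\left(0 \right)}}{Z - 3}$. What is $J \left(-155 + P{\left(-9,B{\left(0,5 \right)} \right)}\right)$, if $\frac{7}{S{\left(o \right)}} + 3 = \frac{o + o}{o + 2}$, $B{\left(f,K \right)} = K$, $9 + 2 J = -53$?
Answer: $\frac{29233}{6} \approx 4872.2$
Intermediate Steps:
$J = -31$ ($J = - \frac{9}{2} + \frac{1}{2} \left(-53\right) = - \frac{9}{2} - \frac{53}{2} = -31$)
$S{\left(o \right)} = \frac{7}{-3 + \frac{2 o}{2 + o}}$ ($S{\left(o \right)} = \frac{7}{-3 + \frac{o + o}{o + 2}} = \frac{7}{-3 + \frac{2 o}{2 + o}}$)
$P{\left(x,Z \right)} = - \frac{13}{3 \left(-3 + Z\right)}$ ($P{\left(x,Z \right)} = \frac{-2 + \frac{7 \left(-2 - 0\right)}{6 + 0}}{Z - 3} = \frac{-2 + \frac{7 \left(-2 + 0\right)}{6}}{-3 + Z} = \frac{-2 + 7 \cdot \frac{1}{6} \left(-2\right)}{-3 + Z} = \frac{-2 - \frac{7}{3}}{-3 + Z} = - \frac{13}{3 \left(-3 + Z\right)}$)
$J \left(-155 + P{\left(-9,B{\left(0,5 \right)} \right)}\right) = - 31 \left(-155 - \frac{13}{-9 + 3 \cdot 5}\right) = - 31 \left(-155 - \frac{13}{-9 + 15}\right) = - 31 \left(-155 - \frac{13}{6}\right) = \left(-31\right) \left(- \frac{943}{6}\right) = \frac{29233}{6}$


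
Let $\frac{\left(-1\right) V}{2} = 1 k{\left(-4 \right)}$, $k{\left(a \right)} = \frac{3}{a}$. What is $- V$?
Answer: $- \frac{3}{2} \approx -1.5$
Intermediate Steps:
$V = \frac{3}{2}$ ($V = - 2 \cdot 1 \frac{3}{-4} = - 2 \cdot 1 \cdot 3 \left(- \frac{1}{4}\right) = - 2 \cdot 1 \left(- \frac{3}{4}\right) = \left(-2\right) \left(- \frac{3}{4}\right) = \frac{3}{2} \approx 1.5$)
$- V = \left(-1\right) \frac{3}{2} = - \frac{3}{2}$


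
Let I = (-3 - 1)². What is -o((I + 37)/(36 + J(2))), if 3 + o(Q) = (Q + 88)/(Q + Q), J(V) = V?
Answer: -3079/106 ≈ -29.047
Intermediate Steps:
I = 16 (I = (-4)² = 16)
o(Q) = -3 + (88 + Q)/(2*Q) (o(Q) = -3 + (Q + 88)/(Q + Q) = -3 + (88 + Q)/((2*Q)) = -3 + (88 + Q)*(1/(2*Q)) = -3 + (88 + Q)/(2*Q))
-o((I + 37)/(36 + J(2))) = -(-5/2 + 44/(((16 + 37)/(36 + 2)))) = -(-5/2 + 44/((53/38))) = -(-5/2 + 44/((53*(1/38)))) = -(-5/2 + 44/(53/38)) = -(-5/2 + 44*(38/53)) = -(-5/2 + 1672/53) = -1*3079/106 = -3079/106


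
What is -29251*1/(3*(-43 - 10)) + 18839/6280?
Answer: 186691681/998520 ≈ 186.97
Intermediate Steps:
-29251*1/(3*(-43 - 10)) + 18839/6280 = -29251/(3*(-53)) + 18839*(1/6280) = -29251/(-159) + 18839/6280 = -29251*(-1/159) + 18839/6280 = 29251/159 + 18839/6280 = 186691681/998520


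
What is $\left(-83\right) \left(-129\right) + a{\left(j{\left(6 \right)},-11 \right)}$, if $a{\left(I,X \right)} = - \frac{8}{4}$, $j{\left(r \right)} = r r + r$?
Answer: $10705$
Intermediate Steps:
$j{\left(r \right)} = r + r^{2}$ ($j{\left(r \right)} = r^{2} + r = r + r^{2}$)
$a{\left(I,X \right)} = -2$ ($a{\left(I,X \right)} = \left(-8\right) \frac{1}{4} = -2$)
$\left(-83\right) \left(-129\right) + a{\left(j{\left(6 \right)},-11 \right)} = \left(-83\right) \left(-129\right) - 2 = 10707 - 2 = 10705$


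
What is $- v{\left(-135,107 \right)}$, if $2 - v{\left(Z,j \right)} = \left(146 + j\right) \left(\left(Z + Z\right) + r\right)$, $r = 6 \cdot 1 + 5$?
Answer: $-65529$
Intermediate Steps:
$r = 11$ ($r = 6 + 5 = 11$)
$v{\left(Z,j \right)} = 2 - \left(11 + 2 Z\right) \left(146 + j\right)$ ($v{\left(Z,j \right)} = 2 - \left(146 + j\right) \left(\left(Z + Z\right) + 11\right) = 2 - \left(146 + j\right) \left(2 Z + 11\right) = 2 - \left(146 + j\right) \left(11 + 2 Z\right) = 2 - \left(11 + 2 Z\right) \left(146 + j\right)$)
$- v{\left(-135,107 \right)} = - (-1604 - -39420 - 1177 - \left(-270\right) 107) = - (-1604 + 39420 - 1177 + 28890) = \left(-1\right) 65529 = -65529$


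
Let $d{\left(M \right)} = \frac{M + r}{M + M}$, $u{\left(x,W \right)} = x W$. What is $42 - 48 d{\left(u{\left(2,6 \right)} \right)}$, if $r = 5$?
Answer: $8$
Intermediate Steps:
$u{\left(x,W \right)} = W x$
$d{\left(M \right)} = \frac{5 + M}{2 M}$ ($d{\left(M \right)} = \frac{M + 5}{M + M} = \frac{5 + M}{2 M}$)
$42 - 48 d{\left(u{\left(2,6 \right)} \right)} = 42 - 48 \frac{5 + 6 \cdot 2}{2 \cdot 6 \cdot 2} = 42 - 48 \frac{5 + 12}{2 \cdot 12} = 42 - 48 \cdot \frac{1}{2} \cdot \frac{1}{12} \cdot 17 = 42 - 34 = 8$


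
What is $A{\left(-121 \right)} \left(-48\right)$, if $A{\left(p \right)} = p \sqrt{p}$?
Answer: $63888 i \approx 63888.0 i$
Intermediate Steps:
$A{\left(p \right)} = p^{\frac{3}{2}}$
$A{\left(-121 \right)} \left(-48\right) = \left(-121\right)^{\frac{3}{2}} \left(-48\right) = - 1331 i \left(-48\right) = 63888 i$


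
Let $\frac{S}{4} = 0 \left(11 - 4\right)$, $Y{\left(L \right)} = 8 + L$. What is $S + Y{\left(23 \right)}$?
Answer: $31$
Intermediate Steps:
$S = 0$ ($S = 4 \cdot 0 \left(11 - 4\right) = 4 \cdot 0 \cdot 7 = 4 \cdot 0 = 0$)
$S + Y{\left(23 \right)} = 0 + \left(8 + 23\right) = 0 + 31 = 31$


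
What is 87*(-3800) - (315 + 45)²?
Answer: -460200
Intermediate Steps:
87*(-3800) - (315 + 45)² = -330600 - 1*360² = -330600 - 1*129600 = -330600 - 129600 = -460200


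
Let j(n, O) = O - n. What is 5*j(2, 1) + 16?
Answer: 11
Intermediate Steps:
5*j(2, 1) + 16 = 5*(1 - 1*2) + 16 = 5*(1 - 2) + 16 = 5*(-1) + 16 = -5 + 16 = 11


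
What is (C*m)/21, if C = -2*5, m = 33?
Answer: -110/7 ≈ -15.714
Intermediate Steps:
C = -10
(C*m)/21 = -10*33/21 = -330*1/21 = -110/7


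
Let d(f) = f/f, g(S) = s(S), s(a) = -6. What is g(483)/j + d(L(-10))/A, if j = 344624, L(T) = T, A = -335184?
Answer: -147233/7219528176 ≈ -2.0394e-5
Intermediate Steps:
g(S) = -6
d(f) = 1
g(483)/j + d(L(-10))/A = -6/344624 + 1/(-335184) = -6*1/344624 + 1*(-1/335184) = -3/172312 - 1/335184 = -147233/7219528176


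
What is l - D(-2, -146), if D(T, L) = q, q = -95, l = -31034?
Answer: -30939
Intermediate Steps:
D(T, L) = -95
l - D(-2, -146) = -31034 - 1*(-95) = -31034 + 95 = -30939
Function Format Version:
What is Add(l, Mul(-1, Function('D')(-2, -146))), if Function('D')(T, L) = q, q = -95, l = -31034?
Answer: -30939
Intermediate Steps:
Function('D')(T, L) = -95
Add(l, Mul(-1, Function('D')(-2, -146))) = Add(-31034, Mul(-1, -95)) = Add(-31034, 95) = -30939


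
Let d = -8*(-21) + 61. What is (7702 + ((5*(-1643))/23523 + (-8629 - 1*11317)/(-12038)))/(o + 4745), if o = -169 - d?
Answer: 1090672333568/615469721139 ≈ 1.7721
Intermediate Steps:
d = 229 (d = 168 + 61 = 229)
o = -398 (o = -169 - 1*229 = -169 - 229 = -398)
(7702 + ((5*(-1643))/23523 + (-8629 - 1*11317)/(-12038)))/(o + 4745) = (7702 + ((5*(-1643))/23523 + (-8629 - 1*11317)/(-12038)))/(-398 + 4745) = (7702 + (-8215*1/23523 + (-8629 - 11317)*(-1/12038)))/4347 = (7702 + (-8215/23523 - 19946*(-1/12038)))*(1/4347) = (7702 + (-8215/23523 + 9973/6019))*(1/4347) = (7702 + 185148794/141584937)*(1/4347) = (1090672333568/141584937)*(1/4347) = 1090672333568/615469721139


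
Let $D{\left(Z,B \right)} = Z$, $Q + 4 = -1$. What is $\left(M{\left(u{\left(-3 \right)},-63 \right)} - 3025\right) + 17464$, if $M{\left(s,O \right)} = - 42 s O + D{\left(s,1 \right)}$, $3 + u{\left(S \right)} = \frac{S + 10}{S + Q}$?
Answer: $\frac{33455}{8} \approx 4181.9$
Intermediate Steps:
$Q = -5$ ($Q = -4 - 1 = -5$)
$u{\left(S \right)} = -3 + \frac{10 + S}{-5 + S}$ ($u{\left(S \right)} = -3 + \frac{S + 10}{S - 5} = -3 + \frac{10 + S}{-5 + S}$)
$M{\left(s,O \right)} = s - 42 O s$ ($M{\left(s,O \right)} = - 42 s O + s = - 42 O s + s = s - 42 O s$)
$\left(M{\left(u{\left(-3 \right)},-63 \right)} - 3025\right) + 17464 = \left(\frac{25 - -6}{-5 - 3} \left(1 - -2646\right) - 3025\right) + 17464 = \left(\frac{25 + 6}{-8} \left(1 + 2646\right) - 3025\right) + 17464 = \left(\left(- \frac{1}{8}\right) 31 \cdot 2647 - 3025\right) + 17464 = \left(\left(- \frac{31}{8}\right) 2647 - 3025\right) + 17464 = \left(- \frac{82057}{8} - 3025\right) + 17464 = - \frac{106257}{8} + 17464 = \frac{33455}{8}$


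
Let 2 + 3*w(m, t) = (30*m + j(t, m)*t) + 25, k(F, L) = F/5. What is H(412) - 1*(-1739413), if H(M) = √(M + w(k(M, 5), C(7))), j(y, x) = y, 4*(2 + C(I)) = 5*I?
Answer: 1739413 + 5*√7251/12 ≈ 1.7394e+6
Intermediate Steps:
k(F, L) = F/5 (k(F, L) = F*(⅕) = F/5)
C(I) = -2 + 5*I/4 (C(I) = -2 + (5*I)/4 = -2 + 5*I/4)
w(m, t) = 23/3 + 10*m + t²/3 (w(m, t) = -⅔ + ((30*m + t*t) + 25)/3 = -⅔ + ((30*m + t²) + 25)/3 = -⅔ + ((t² + 30*m) + 25)/3 = -⅔ + (25 + t² + 30*m)/3 = -⅔ + (25/3 + 10*m + t²/3) = 23/3 + 10*m + t²/3)
H(M) = √(1097/48 + 3*M) (H(M) = √(M + (23/3 + 10*(M/5) + (-2 + (5/4)*7)²/3)) = √(M + (23/3 + 2*M + (-2 + 35/4)²/3)) = √(M + (23/3 + 2*M + (27/4)²/3)) = √(M + (23/3 + 2*M + (⅓)*(729/16))) = √(M + (23/3 + 2*M + 243/16)) = √(M + (1097/48 + 2*M)) = √(1097/48 + 3*M))
H(412) - 1*(-1739413) = √(3291 + 432*412)/12 - 1*(-1739413) = √(3291 + 177984)/12 + 1739413 = √181275/12 + 1739413 = (5*√7251)/12 + 1739413 = 5*√7251/12 + 1739413 = 1739413 + 5*√7251/12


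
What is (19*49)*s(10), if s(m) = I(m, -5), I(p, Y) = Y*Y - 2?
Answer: 21413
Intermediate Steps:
I(p, Y) = -2 + Y² (I(p, Y) = Y² - 2 = -2 + Y²)
s(m) = 23 (s(m) = -2 + (-5)² = -2 + 25 = 23)
(19*49)*s(10) = (19*49)*23 = 931*23 = 21413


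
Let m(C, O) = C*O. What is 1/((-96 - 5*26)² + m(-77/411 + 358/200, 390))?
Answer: 1370/70830417 ≈ 1.9342e-5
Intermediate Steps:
1/((-96 - 5*26)² + m(-77/411 + 358/200, 390)) = 1/((-96 - 5*26)² + (-77/411 + 358/200)*390) = 1/((-96 - 130)² + (-77*1/411 + 358*(1/200))*390) = 1/((-226)² + (-77/411 + 179/100)*390) = 1/(51076 + (65869/41100)*390) = 1/(51076 + 856297/1370) = 1/(70830417/1370) = 1370/70830417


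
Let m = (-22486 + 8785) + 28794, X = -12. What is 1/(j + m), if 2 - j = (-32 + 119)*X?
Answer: 1/16139 ≈ 6.1962e-5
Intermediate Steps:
j = 1046 (j = 2 - (-32 + 119)*(-12) = 2 - 87*(-12) = 2 - 1*(-1044) = 2 + 1044 = 1046)
m = 15093 (m = -13701 + 28794 = 15093)
1/(j + m) = 1/(1046 + 15093) = 1/16139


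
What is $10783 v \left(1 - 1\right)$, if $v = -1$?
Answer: $0$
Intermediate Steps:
$10783 v \left(1 - 1\right) = 10783 \left(- (1 - 1)\right) = 10783 \left(\left(-1\right) 0\right) = 10783 \cdot 0 = 0$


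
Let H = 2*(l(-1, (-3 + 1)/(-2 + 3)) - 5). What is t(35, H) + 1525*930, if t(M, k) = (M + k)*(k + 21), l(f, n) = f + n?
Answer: 1418345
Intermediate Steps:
H = -16 (H = 2*((-1 + (-3 + 1)/(-2 + 3)) - 5) = 2*((-1 - 2/1) - 5) = 2*((-1 - 2*1) - 5) = 2*((-1 - 2) - 5) = 2*(-3 - 5) = 2*(-8) = -16)
t(M, k) = (21 + k)*(M + k) (t(M, k) = (M + k)*(21 + k) = (21 + k)*(M + k))
t(35, H) + 1525*930 = ((-16)² + 21*35 + 21*(-16) + 35*(-16)) + 1525*930 = (256 + 735 - 336 - 560) + 1418250 = 95 + 1418250 = 1418345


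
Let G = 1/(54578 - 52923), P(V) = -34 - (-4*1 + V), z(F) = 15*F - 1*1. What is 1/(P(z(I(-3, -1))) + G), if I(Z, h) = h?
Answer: -1655/23169 ≈ -0.071432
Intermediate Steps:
z(F) = -1 + 15*F (z(F) = 15*F - 1 = -1 + 15*F)
P(V) = -30 - V (P(V) = -34 - (-4 + V) = -34 + (4 - V) = -30 - V)
G = 1/1655 ≈ 0.00060423
1/(P(z(I(-3, -1))) + G) = 1/((-30 - (-1 + 15*(-1))) + 1/1655) = 1/((-30 - (-1 - 15)) + 1/1655) = 1/((-30 - 1*(-16)) + 1/1655) = 1/((-30 + 16) + 1/1655) = 1/(-14 + 1/1655) = 1/(-23169/1655) = -1655/23169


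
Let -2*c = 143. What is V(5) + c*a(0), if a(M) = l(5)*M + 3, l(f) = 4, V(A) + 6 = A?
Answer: -431/2 ≈ -215.50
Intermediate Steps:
c = -143/2 (c = -1/2*143 = -143/2 ≈ -71.500)
V(A) = -6 + A
a(M) = 3 + 4*M (a(M) = 4*M + 3 = 3 + 4*M)
V(5) + c*a(0) = (-6 + 5) - 143*(3 + 4*0)/2 = -1 - 143*(3 + 0)/2 = -1 - 143/2*3 = -1 - 429/2 = -431/2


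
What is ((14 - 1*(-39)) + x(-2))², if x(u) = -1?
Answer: 2704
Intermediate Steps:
((14 - 1*(-39)) + x(-2))² = ((14 - 1*(-39)) - 1)² = ((14 + 39) - 1)² = (53 - 1)² = 52² = 2704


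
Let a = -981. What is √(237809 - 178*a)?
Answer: √412427 ≈ 642.21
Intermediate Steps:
√(237809 - 178*a) = √(237809 - 178*(-981)) = √(237809 + 174618) = √412427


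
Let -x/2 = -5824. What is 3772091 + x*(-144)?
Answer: 2094779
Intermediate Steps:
x = 11648 (x = -2*(-5824) = 11648)
3772091 + x*(-144) = 3772091 + 11648*(-144) = 3772091 - 1677312 = 2094779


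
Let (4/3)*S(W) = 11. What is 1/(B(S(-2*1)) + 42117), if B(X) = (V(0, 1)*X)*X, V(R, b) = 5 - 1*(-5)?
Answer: 8/342381 ≈ 2.3366e-5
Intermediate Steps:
S(W) = 33/4 (S(W) = (¾)*11 = 33/4)
V(R, b) = 10 (V(R, b) = 5 + 5 = 10)
B(X) = 10*X² (B(X) = (10*X)*X = 10*X²)
1/(B(S(-2*1)) + 42117) = 1/(10*(33/4)² + 42117) = 1/(10*(1089/16) + 42117) = 1/(5445/8 + 42117) = 1/(342381/8) = 8/342381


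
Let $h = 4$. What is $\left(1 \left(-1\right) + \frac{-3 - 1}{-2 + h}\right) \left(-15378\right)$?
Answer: $46134$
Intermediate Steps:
$\left(1 \left(-1\right) + \frac{-3 - 1}{-2 + h}\right) \left(-15378\right) = \left(1 \left(-1\right) + \frac{-3 - 1}{-2 + 4}\right) \left(-15378\right) = \left(-1 - \frac{4}{2}\right) \left(-15378\right) = \left(-1 - 2\right) \left(-15378\right) = \left(-3\right) \left(-15378\right) = 46134$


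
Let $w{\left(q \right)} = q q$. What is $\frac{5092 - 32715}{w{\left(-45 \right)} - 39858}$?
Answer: $\frac{27623}{37833} \approx 0.73013$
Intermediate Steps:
$w{\left(q \right)} = q^{2}$
$\frac{5092 - 32715}{w{\left(-45 \right)} - 39858} = \frac{5092 - 32715}{\left(-45\right)^{2} - 39858} = - \frac{27623}{2025 - 39858} = - \frac{27623}{-37833} = \left(-27623\right) \left(- \frac{1}{37833}\right) = \frac{27623}{37833}$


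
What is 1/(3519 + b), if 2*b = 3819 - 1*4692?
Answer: 2/6165 ≈ 0.00032441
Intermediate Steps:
b = -873/2 (b = (3819 - 1*4692)/2 = (3819 - 4692)/2 = (½)*(-873) = -873/2 ≈ -436.50)
1/(3519 + b) = 1/(3519 - 873/2) = 1/(6165/2) = 2/6165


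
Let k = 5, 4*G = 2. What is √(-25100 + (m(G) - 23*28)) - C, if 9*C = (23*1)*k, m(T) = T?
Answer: -115/9 + I*√102974/2 ≈ -12.778 + 160.45*I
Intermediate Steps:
G = ½ (G = (¼)*2 = ½ ≈ 0.50000)
C = 115/9 (C = ((23*1)*5)/9 = (23*5)/9 = (⅑)*115 = 115/9 ≈ 12.778)
√(-25100 + (m(G) - 23*28)) - C = √(-25100 + (½ - 23*28)) - 1*115/9 = √(-25100 + (½ - 644)) - 115/9 = √(-25100 - 1287/2) - 115/9 = √(-51487/2) - 115/9 = I*√102974/2 - 115/9 = -115/9 + I*√102974/2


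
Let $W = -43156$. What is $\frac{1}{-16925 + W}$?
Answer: $- \frac{1}{60081} \approx -1.6644 \cdot 10^{-5}$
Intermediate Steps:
$\frac{1}{-16925 + W} = \frac{1}{-16925 - 43156} = \frac{1}{-60081} = - \frac{1}{60081}$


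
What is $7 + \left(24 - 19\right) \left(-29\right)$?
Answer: $-138$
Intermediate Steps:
$7 + \left(24 - 19\right) \left(-29\right) = 7 + 5 \left(-29\right) = 7 - 145 = -138$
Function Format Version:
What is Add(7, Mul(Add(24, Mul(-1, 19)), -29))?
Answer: -138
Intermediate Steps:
Add(7, Mul(Add(24, Mul(-1, 19)), -29)) = Add(7, Mul(Add(24, -19), -29)) = Add(7, Mul(5, -29)) = Add(7, -145) = -138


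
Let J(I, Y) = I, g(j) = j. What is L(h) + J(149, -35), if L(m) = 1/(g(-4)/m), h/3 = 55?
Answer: 431/4 ≈ 107.75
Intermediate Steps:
h = 165 (h = 3*55 = 165)
L(m) = -m/4 (L(m) = 1/(-4/m) = -m/4)
L(h) + J(149, -35) = -¼*165 + 149 = -165/4 + 149 = 431/4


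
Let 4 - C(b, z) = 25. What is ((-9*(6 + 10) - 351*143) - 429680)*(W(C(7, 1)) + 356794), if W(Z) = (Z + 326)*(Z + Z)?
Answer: -165118167728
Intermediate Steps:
C(b, z) = -21 (C(b, z) = 4 - 1*25 = 4 - 25 = -21)
W(Z) = 2*Z*(326 + Z) (W(Z) = (326 + Z)*(2*Z) = 2*Z*(326 + Z))
((-9*(6 + 10) - 351*143) - 429680)*(W(C(7, 1)) + 356794) = ((-9*(6 + 10) - 351*143) - 429680)*(2*(-21)*(326 - 21) + 356794) = ((-9*16 - 50193) - 429680)*(2*(-21)*305 + 356794) = ((-144 - 50193) - 429680)*(-12810 + 356794) = (-50337 - 429680)*343984 = -480017*343984 = -165118167728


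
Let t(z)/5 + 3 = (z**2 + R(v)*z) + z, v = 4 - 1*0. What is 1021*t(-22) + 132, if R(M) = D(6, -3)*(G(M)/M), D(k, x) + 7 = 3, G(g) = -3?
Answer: 2006397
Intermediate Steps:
v = 4 (v = 4 + 0 = 4)
D(k, x) = -4 (D(k, x) = -7 + 3 = -4)
R(M) = 12/M (R(M) = -(-12)/M = 12/M)
t(z) = -15 + 5*z**2 + 20*z (t(z) = -15 + 5*((z**2 + (12/4)*z) + z) = -15 + 5*((z**2 + (12*(1/4))*z) + z) = -15 + 5*((z**2 + 3*z) + z) = -15 + 5*(z**2 + 4*z) = -15 + (5*z**2 + 20*z) = -15 + 5*z**2 + 20*z)
1021*t(-22) + 132 = 1021*(-15 + 5*(-22)**2 + 20*(-22)) + 132 = 1021*(-15 + 5*484 - 440) + 132 = 1021*(-15 + 2420 - 440) + 132 = 1021*1965 + 132 = 2006265 + 132 = 2006397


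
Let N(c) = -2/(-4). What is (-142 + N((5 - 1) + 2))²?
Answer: 80089/4 ≈ 20022.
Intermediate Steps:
N(c) = ½ (N(c) = -2*(-¼) = ½)
(-142 + N((5 - 1) + 2))² = (-142 + ½)² = (-283/2)² = 80089/4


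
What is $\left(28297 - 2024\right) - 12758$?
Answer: $13515$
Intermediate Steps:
$\left(28297 - 2024\right) - 12758 = 26273 - 12758 = 13515$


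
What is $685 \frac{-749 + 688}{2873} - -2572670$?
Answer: $\frac{7391239125}{2873} \approx 2.5727 \cdot 10^{6}$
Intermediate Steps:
$685 \frac{-749 + 688}{2873} - -2572670 = 685 \left(\left(-61\right) \frac{1}{2873}\right) + 2572670 = 685 \left(- \frac{61}{2873}\right) + 2572670 = - \frac{41785}{2873} + 2572670 = \frac{7391239125}{2873}$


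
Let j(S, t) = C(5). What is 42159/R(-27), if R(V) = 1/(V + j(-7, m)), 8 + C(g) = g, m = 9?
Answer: -1264770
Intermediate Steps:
C(g) = -8 + g
j(S, t) = -3 (j(S, t) = -8 + 5 = -3)
R(V) = 1/(-3 + V) (R(V) = 1/(V - 3) = 1/(-3 + V))
42159/R(-27) = 42159/(1/(-3 - 27)) = 42159/(1/(-30)) = 42159/(-1/30) = 42159*(-30) = -1264770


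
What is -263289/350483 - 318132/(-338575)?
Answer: 22356784581/118664781725 ≈ 0.18840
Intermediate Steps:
-263289/350483 - 318132/(-338575) = -263289*1/350483 - 318132*(-1/338575) = -263289/350483 + 318132/338575 = 22356784581/118664781725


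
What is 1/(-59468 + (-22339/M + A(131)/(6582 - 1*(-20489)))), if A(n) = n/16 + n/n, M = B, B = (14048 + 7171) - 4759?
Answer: -1782354640/105995484082891 ≈ -1.6815e-5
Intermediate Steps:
B = 16460 (B = 21219 - 4759 = 16460)
M = 16460
A(n) = 1 + n/16 (A(n) = n*(1/16) + 1 = n/16 + 1 = 1 + n/16)
1/(-59468 + (-22339/M + A(131)/(6582 - 1*(-20489)))) = 1/(-59468 + (-22339/16460 + (1 + (1/16)*131)/(6582 - 1*(-20489)))) = 1/(-59468 + (-22339*1/16460 + (1 + 131/16)/(6582 + 20489))) = 1/(-59468 + (-22339/16460 + (147/16)/27071)) = 1/(-59468 + (-22339/16460 + (147/16)*(1/27071))) = 1/(-59468 + (-22339/16460 + 147/433136)) = 1/(-59468 - 2418351371/1782354640) = 1/(-105995484082891/1782354640) = -1782354640/105995484082891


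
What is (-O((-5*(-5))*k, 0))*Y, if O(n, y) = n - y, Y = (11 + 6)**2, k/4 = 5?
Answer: -144500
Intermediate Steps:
k = 20 (k = 4*5 = 20)
Y = 289 (Y = 17**2 = 289)
(-O((-5*(-5))*k, 0))*Y = -(-5*(-5)*20 - 1*0)*289 = -(25*20 + 0)*289 = -(500 + 0)*289 = -1*500*289 = -500*289 = -144500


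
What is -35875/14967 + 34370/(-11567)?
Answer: -929381915/173123289 ≈ -5.3683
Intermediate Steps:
-35875/14967 + 34370/(-11567) = -35875*1/14967 + 34370*(-1/11567) = -35875/14967 - 34370/11567 = -929381915/173123289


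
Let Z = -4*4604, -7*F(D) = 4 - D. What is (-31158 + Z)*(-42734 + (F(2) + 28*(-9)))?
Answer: 2131002128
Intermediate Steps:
F(D) = -4/7 + D/7 (F(D) = -(4 - D)/7 = -4/7 + D/7)
Z = -18416
(-31158 + Z)*(-42734 + (F(2) + 28*(-9))) = (-31158 - 18416)*(-42734 + ((-4/7 + (⅐)*2) + 28*(-9))) = -49574*(-42734 + ((-4/7 + 2/7) - 252)) = -49574*(-42734 + (-2/7 - 252)) = -49574*(-42734 - 1766/7) = -49574*(-300904/7) = 2131002128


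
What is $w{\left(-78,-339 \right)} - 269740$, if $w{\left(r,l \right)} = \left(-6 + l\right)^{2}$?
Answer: $-150715$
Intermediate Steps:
$w{\left(-78,-339 \right)} - 269740 = \left(-6 - 339\right)^{2} - 269740 = \left(-345\right)^{2} - 269740 = 119025 - 269740 = -150715$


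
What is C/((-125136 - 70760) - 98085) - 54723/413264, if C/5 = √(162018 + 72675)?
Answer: -54723/413264 - 15*√26077/293981 ≈ -0.14066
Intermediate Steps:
C = 15*√26077 (C = 5*√(162018 + 72675) = 5*√234693 = 5*(3*√26077) = 15*√26077 ≈ 2422.3)
C/((-125136 - 70760) - 98085) - 54723/413264 = (15*√26077)/((-125136 - 70760) - 98085) - 54723/413264 = (15*√26077)/(-195896 - 98085) - 54723*1/413264 = (15*√26077)/(-293981) - 54723/413264 = (15*√26077)*(-1/293981) - 54723/413264 = -15*√26077/293981 - 54723/413264 = -54723/413264 - 15*√26077/293981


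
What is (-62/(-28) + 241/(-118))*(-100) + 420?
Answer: 166360/413 ≈ 402.81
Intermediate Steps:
(-62/(-28) + 241/(-118))*(-100) + 420 = (-62*(-1/28) + 241*(-1/118))*(-100) + 420 = (31/14 - 241/118)*(-100) + 420 = (71/413)*(-100) + 420 = -7100/413 + 420 = 166360/413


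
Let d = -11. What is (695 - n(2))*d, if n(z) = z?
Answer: -7623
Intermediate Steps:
(695 - n(2))*d = (695 - 1*2)*(-11) = (695 - 2)*(-11) = 693*(-11) = -7623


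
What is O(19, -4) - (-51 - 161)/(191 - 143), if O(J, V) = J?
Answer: 281/12 ≈ 23.417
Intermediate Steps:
O(19, -4) - (-51 - 161)/(191 - 143) = 19 - (-51 - 161)/(191 - 143) = 19 - (-212)/48 = 19 - 1*(-53/12) = 19 + 53/12 = 281/12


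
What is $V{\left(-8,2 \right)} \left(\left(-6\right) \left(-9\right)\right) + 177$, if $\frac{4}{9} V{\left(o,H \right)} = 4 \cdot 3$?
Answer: $1635$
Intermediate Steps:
$V{\left(o,H \right)} = 27$ ($V{\left(o,H \right)} = \frac{9 \cdot 4 \cdot 3}{4} = \frac{9}{4} \cdot 12 = 27$)
$V{\left(-8,2 \right)} \left(\left(-6\right) \left(-9\right)\right) + 177 = 27 \left(\left(-6\right) \left(-9\right)\right) + 177 = 27 \cdot 54 + 177 = 1458 + 177 = 1635$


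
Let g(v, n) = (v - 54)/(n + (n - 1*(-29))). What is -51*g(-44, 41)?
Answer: 1666/37 ≈ 45.027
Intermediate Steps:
g(v, n) = (-54 + v)/(29 + 2*n) (g(v, n) = (-54 + v)/(n + (n + 29)) = (-54 + v)/(n + (29 + n)) = (-54 + v)/(29 + 2*n))
-51*g(-44, 41) = -51*(-54 - 44)/(29 + 2*41) = -51*(-98)/(29 + 82) = -51*(-98)/111 = -17*(-98)/37 = -51*(-98/111) = 1666/37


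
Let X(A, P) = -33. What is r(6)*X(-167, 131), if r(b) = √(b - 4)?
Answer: -33*√2 ≈ -46.669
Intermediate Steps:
r(b) = √(-4 + b)
r(6)*X(-167, 131) = √(-4 + 6)*(-33) = √2*(-33) = -33*√2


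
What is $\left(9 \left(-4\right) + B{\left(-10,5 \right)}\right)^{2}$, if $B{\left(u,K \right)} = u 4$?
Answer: $5776$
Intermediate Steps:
$B{\left(u,K \right)} = 4 u$
$\left(9 \left(-4\right) + B{\left(-10,5 \right)}\right)^{2} = \left(9 \left(-4\right) + 4 \left(-10\right)\right)^{2} = \left(-36 - 40\right)^{2} = \left(-76\right)^{2} = 5776$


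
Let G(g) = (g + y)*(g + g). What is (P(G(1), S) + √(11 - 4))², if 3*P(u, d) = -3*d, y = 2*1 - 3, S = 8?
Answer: (8 - √7)² ≈ 28.668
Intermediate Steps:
y = -1 (y = 2 - 3 = -1)
G(g) = 2*g*(-1 + g) (G(g) = (g - 1)*(g + g) = (-1 + g)*(2*g) = 2*g*(-1 + g))
P(u, d) = -d (P(u, d) = (-3*d)/3 = -d)
(P(G(1), S) + √(11 - 4))² = (-1*8 + √(11 - 4))² = (-8 + √7)²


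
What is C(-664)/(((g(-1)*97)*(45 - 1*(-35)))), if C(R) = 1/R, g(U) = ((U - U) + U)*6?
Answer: 1/30915840 ≈ 3.2346e-8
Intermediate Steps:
g(U) = 6*U (g(U) = (0 + U)*6 = U*6 = 6*U)
C(-664)/(((g(-1)*97)*(45 - 1*(-35)))) = 1/((-664)*((((6*(-1))*97)*(45 - 1*(-35))))) = -(-1/(582*(45 + 35)))/664 = -1/(664*((-582*80))) = -1/664/(-46560) = -1/664*(-1/46560) = 1/30915840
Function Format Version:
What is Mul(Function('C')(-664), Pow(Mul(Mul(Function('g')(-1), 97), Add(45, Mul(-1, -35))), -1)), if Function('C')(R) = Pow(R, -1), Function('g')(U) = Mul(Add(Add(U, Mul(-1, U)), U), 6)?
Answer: Rational(1, 30915840) ≈ 3.2346e-8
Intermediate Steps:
Function('g')(U) = Mul(6, U) (Function('g')(U) = Mul(Add(0, U), 6) = Mul(U, 6) = Mul(6, U))
Mul(Function('C')(-664), Pow(Mul(Mul(Function('g')(-1), 97), Add(45, Mul(-1, -35))), -1)) = Mul(Pow(-664, -1), Pow(Mul(Mul(Mul(6, -1), 97), Add(45, Mul(-1, -35))), -1)) = Mul(Rational(-1, 664), Pow(Mul(Mul(-6, 97), Add(45, 35)), -1)) = Mul(Rational(-1, 664), Pow(Mul(-582, 80), -1)) = Mul(Rational(-1, 664), Pow(-46560, -1)) = Mul(Rational(-1, 664), Rational(-1, 46560)) = Rational(1, 30915840)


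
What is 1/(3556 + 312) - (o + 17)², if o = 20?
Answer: -5295291/3868 ≈ -1369.0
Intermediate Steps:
1/(3556 + 312) - (o + 17)² = 1/(3556 + 312) - (20 + 17)² = 1/3868 - 1*37² = 1/3868 - 1*1369 = 1/3868 - 1369 = -5295291/3868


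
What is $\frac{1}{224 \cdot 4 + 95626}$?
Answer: $\frac{1}{96522} \approx 1.036 \cdot 10^{-5}$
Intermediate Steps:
$\frac{1}{224 \cdot 4 + 95626} = \frac{1}{896 + 95626} = \frac{1}{96522}$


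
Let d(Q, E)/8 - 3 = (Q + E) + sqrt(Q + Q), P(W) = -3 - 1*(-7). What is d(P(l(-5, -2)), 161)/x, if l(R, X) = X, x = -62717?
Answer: -1344/62717 - 16*sqrt(2)/62717 ≈ -0.021790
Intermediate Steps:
P(W) = 4 (P(W) = -3 + 7 = 4)
d(Q, E) = 24 + 8*E + 8*Q + 8*sqrt(2)*sqrt(Q) (d(Q, E) = 24 + 8*((Q + E) + sqrt(Q + Q)) = 24 + 8*((E + Q) + sqrt(2*Q)) = 24 + 8*((E + Q) + sqrt(2)*sqrt(Q)) = 24 + 8*(E + Q + sqrt(2)*sqrt(Q)) = 24 + (8*E + 8*Q + 8*sqrt(2)*sqrt(Q)) = 24 + 8*E + 8*Q + 8*sqrt(2)*sqrt(Q))
d(P(l(-5, -2)), 161)/x = (24 + 8*161 + 8*4 + 8*sqrt(2)*sqrt(4))/(-62717) = (24 + 1288 + 32 + 8*sqrt(2)*2)*(-1/62717) = (24 + 1288 + 32 + 16*sqrt(2))*(-1/62717) = (1344 + 16*sqrt(2))*(-1/62717) = -1344/62717 - 16*sqrt(2)/62717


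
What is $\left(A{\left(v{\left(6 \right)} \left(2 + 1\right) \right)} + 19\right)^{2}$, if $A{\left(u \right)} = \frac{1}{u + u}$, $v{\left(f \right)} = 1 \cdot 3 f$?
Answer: $\frac{4214809}{11664} \approx 361.35$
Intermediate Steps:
$v{\left(f \right)} = 3 f$
$A{\left(u \right)} = \frac{1}{2 u}$
$\left(A{\left(v{\left(6 \right)} \left(2 + 1\right) \right)} + 19\right)^{2} = \left(\frac{1}{2 \cdot 3 \cdot 6 \left(2 + 1\right)} + 19\right)^{2} = \left(\frac{1}{2 \cdot 18 \cdot 3} + 19\right)^{2} = \left(\frac{1}{2 \cdot 54} + 19\right)^{2} = \left(\frac{1}{2} \cdot \frac{1}{54} + 19\right)^{2} = \left(\frac{1}{108} + 19\right)^{2} = \left(\frac{2053}{108}\right)^{2} = \frac{4214809}{11664}$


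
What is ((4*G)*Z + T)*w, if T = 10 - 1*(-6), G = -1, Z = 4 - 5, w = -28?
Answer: -560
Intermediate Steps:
Z = -1
T = 16 (T = 10 + 6 = 16)
((4*G)*Z + T)*w = ((4*(-1))*(-1) + 16)*(-28) = (-4*(-1) + 16)*(-28) = (4 + 16)*(-28) = 20*(-28) = -560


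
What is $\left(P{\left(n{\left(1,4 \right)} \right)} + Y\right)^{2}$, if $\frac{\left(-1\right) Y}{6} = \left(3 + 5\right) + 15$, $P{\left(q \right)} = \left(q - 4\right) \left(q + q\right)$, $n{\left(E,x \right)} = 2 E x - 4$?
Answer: $19044$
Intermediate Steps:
$n{\left(E,x \right)} = -4 + 2 E x$ ($n{\left(E,x \right)} = 2 E x - 4 = -4 + 2 E x$)
$P{\left(q \right)} = 2 q \left(-4 + q\right)$ ($P{\left(q \right)} = \left(-4 + q\right) 2 q = 2 q \left(-4 + q\right)$)
$Y = -138$ ($Y = - 6 \left(\left(3 + 5\right) + 15\right) = - 6 \left(8 + 15\right) = \left(-6\right) 23 = -138$)
$\left(P{\left(n{\left(1,4 \right)} \right)} + Y\right)^{2} = \left(2 \left(-4 + 2 \cdot 1 \cdot 4\right) \left(-4 - \left(4 - 8\right)\right) - 138\right)^{2} = \left(2 \left(-4 + 8\right) \left(-4 + \left(-4 + 8\right)\right) - 138\right)^{2} = \left(2 \cdot 4 \left(-4 + 4\right) - 138\right)^{2} = \left(2 \cdot 4 \cdot 0 - 138\right)^{2} = \left(0 - 138\right)^{2} = \left(-138\right)^{2} = 19044$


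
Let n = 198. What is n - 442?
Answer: -244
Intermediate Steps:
n - 442 = 198 - 442 = -244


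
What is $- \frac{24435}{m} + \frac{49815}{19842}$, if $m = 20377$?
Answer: $\frac{176746995}{134773478} \approx 1.3114$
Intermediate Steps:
$- \frac{24435}{m} + \frac{49815}{19842} = - \frac{24435}{20377} + \frac{49815}{19842} = \left(-24435\right) \frac{1}{20377} + 49815 \cdot \frac{1}{19842} = - \frac{24435}{20377} + \frac{16605}{6614} = \frac{176746995}{134773478}$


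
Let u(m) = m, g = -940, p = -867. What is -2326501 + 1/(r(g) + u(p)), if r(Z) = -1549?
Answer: -5620826417/2416 ≈ -2.3265e+6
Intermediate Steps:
-2326501 + 1/(r(g) + u(p)) = -2326501 + 1/(-1549 - 867) = -2326501 + 1/(-2416) = -2326501 - 1/2416 = -5620826417/2416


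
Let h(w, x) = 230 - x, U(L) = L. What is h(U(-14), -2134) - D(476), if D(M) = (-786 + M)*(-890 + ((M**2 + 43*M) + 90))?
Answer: 76338004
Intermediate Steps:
D(M) = (-786 + M)*(-800 + M**2 + 43*M) (D(M) = (-786 + M)*(-890 + (90 + M**2 + 43*M)) = (-786 + M)*(-800 + M**2 + 43*M))
h(U(-14), -2134) - D(476) = (230 - 1*(-2134)) - (628800 + 476**3 - 34598*476 - 743*476**2) = (230 + 2134) - (628800 + 107850176 - 16468648 - 743*226576) = 2364 - (628800 + 107850176 - 16468648 - 168345968) = 2364 - 1*(-76335640) = 2364 + 76335640 = 76338004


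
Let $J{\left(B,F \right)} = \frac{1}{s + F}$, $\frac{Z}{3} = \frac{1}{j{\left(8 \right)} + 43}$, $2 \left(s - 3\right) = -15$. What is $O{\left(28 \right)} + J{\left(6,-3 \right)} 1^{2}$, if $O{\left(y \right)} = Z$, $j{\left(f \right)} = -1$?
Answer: $- \frac{13}{210} \approx -0.061905$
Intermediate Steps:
$s = - \frac{9}{2}$ ($s = 3 + \frac{1}{2} \left(-15\right) = 3 - \frac{15}{2} = - \frac{9}{2} \approx -4.5$)
$Z = \frac{1}{14}$ ($Z = \frac{3}{-1 + 43} = \frac{3}{42} = 3 \cdot \frac{1}{42} = \frac{1}{14} \approx 0.071429$)
$O{\left(y \right)} = \frac{1}{14}$
$J{\left(B,F \right)} = \frac{1}{- \frac{9}{2} + F}$
$O{\left(28 \right)} + J{\left(6,-3 \right)} 1^{2} = \frac{1}{14} + \frac{2}{-9 + 2 \left(-3\right)} 1^{2} = \frac{1}{14} + \frac{2}{-9 - 6} \cdot 1 = \frac{1}{14} + \frac{2}{-15} \cdot 1 = \frac{1}{14} + 2 \left(- \frac{1}{15}\right) 1 = \frac{1}{14} - \frac{2}{15} = - \frac{13}{210}$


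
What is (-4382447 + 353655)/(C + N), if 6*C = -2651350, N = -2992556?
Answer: 12086376/10303343 ≈ 1.1731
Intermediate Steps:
C = -1325675/3 (C = (⅙)*(-2651350) = -1325675/3 ≈ -4.4189e+5)
(-4382447 + 353655)/(C + N) = (-4382447 + 353655)/(-1325675/3 - 2992556) = -4028792/(-10303343/3) = -4028792*(-3/10303343) = 12086376/10303343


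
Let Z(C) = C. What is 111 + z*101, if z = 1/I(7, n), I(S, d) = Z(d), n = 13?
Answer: 1544/13 ≈ 118.77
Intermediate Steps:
I(S, d) = d
z = 1/13 ≈ 0.076923
111 + z*101 = 111 + (1/13)*101 = 111 + 101/13 = 1544/13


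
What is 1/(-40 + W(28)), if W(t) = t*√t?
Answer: 5/2544 + 7*√7/2544 ≈ 0.0092454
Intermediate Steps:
W(t) = t^(3/2)
1/(-40 + W(28)) = 1/(-40 + 28^(3/2)) = 1/(-40 + 56*√7)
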